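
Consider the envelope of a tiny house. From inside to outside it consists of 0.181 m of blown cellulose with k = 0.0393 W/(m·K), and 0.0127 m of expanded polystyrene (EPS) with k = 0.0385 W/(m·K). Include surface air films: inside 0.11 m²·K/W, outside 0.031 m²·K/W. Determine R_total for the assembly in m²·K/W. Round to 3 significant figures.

5.08 m²·K/W

0.181/0.0393 = 4.606
0.0127/0.0385 = 0.3299
R_total = 0.11 + 4.606 + 0.3299 + 0.031 = 5.076 m²·K/W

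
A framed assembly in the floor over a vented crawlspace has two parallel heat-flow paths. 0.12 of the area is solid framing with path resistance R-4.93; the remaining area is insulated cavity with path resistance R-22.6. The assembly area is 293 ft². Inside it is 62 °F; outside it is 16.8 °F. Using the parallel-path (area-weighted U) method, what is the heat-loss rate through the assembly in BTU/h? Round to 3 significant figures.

U_eff = 0.88/22.6 + 0.12/4.93 = 0.03894 + 0.02434 = 0.06328
R_eff = 1/U_eff = 15.8 ft²·°F·h/BTU
Q = 293 × (62 − 16.8) / 15.8 = 838 BTU/h

838 BTU/h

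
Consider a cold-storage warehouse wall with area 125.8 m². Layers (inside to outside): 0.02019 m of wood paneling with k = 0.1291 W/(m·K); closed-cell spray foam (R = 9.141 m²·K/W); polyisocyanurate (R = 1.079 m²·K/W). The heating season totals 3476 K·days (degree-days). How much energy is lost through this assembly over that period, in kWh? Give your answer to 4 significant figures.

1011 kWh

0.02019/0.1291 = 0.15639
R_total = 0.15639 + 9.141 + 1.079 = 10.376 m²·K/W
E = A × HDD × 24 / R / 1000 = 125.8 × 3476 × 24 / 10.376 / 1000 = 1011.4 kWh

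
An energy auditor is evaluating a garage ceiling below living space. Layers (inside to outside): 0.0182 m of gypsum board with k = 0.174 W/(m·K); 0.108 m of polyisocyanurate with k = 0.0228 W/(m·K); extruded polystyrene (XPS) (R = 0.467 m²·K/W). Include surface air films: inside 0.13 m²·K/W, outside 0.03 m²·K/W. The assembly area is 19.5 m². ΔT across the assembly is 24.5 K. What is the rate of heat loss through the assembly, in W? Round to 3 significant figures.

0.0182/0.174 = 0.1046
0.108/0.0228 = 4.737
R_total = 0.13 + 0.1046 + 4.737 + 0.467 + 0.03 = 5.468 m²·K/W
Q = A·ΔT/R = 19.5 × 24.5 / 5.468 = 87.36 W

87.4 W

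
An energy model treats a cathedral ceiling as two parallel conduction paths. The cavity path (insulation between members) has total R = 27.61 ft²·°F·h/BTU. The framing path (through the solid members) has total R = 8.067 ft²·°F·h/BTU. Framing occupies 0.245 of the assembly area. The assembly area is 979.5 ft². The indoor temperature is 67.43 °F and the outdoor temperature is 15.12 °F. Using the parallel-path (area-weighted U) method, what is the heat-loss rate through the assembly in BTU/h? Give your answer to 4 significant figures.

2957 BTU/h

U_eff = 0.755/27.61 + 0.245/8.067 = 0.027345 + 0.030371 = 0.057716
R_eff = 1/U_eff = 17.326 ft²·°F·h/BTU
Q = 979.5 × (67.43 − 15.12) / 17.326 = 2957.2 BTU/h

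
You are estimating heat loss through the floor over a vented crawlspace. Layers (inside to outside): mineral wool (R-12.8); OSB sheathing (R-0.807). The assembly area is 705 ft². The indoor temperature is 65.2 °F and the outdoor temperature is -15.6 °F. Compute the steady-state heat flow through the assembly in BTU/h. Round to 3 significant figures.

4190 BTU/h

R_total = 12.8 + 0.807 = 13.61 ft²·°F·h/BTU
Q = A·ΔT/R = 705 × (65.2 − (-15.6)) / 13.61 = 4186 BTU/h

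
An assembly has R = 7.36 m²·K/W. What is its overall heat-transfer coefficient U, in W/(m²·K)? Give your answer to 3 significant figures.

0.136 W/(m²·K)

U = 1/R = 1/7.36 = 0.1359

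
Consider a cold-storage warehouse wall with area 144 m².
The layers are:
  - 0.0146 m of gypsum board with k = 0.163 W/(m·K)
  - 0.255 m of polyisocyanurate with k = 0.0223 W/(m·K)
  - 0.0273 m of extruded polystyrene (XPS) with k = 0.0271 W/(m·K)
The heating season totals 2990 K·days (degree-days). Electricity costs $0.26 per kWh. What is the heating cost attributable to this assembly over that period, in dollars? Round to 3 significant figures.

0.0146/0.163 = 0.08957
0.255/0.0223 = 11.43
0.0273/0.0271 = 1.007
R_total = 0.08957 + 11.43 + 1.007 = 12.53 m²·K/W
E = A × HDD × 24 / R / 1000 = 144 × 2990 × 24 / 12.53 / 1000 = 824.6 kWh
Cost = 824.6 × 0.26 = $214.4

214 dollars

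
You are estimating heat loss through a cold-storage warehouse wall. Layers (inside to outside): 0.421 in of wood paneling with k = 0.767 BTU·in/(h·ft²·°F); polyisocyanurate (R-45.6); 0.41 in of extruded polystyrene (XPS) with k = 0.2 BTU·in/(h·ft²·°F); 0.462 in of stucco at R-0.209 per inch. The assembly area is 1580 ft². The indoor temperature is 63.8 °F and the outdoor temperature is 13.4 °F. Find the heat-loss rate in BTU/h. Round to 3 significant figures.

0.421/0.767 = 0.5489
0.41/0.2 = 2.05
0.462 × 0.209 = 0.09656
R_total = 0.5489 + 45.6 + 2.05 + 0.09656 = 48.3 ft²·°F·h/BTU
Q = A·ΔT/R = 1580 × (63.8 − 13.4) / 48.3 = 1649 BTU/h

1650 BTU/h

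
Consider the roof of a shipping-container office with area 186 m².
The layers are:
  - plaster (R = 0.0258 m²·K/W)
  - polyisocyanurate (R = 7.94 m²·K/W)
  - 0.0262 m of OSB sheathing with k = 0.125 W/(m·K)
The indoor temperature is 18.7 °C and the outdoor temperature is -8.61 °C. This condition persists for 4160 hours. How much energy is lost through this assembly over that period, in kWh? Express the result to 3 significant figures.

0.0262/0.125 = 0.2096
R_total = 0.0258 + 7.94 + 0.2096 = 8.175 m²·K/W
Q = 186 × (18.7 − (-8.61)) / 8.175 = 621.3 W
E = 621.3 W × 4160 h / 1000 = 2585 kWh

2580 kWh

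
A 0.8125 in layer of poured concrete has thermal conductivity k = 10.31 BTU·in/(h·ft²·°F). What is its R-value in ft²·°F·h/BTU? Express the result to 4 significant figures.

0.07881 ft²·°F·h/BTU

R = L/k = 0.8125/10.31 = 0.078807 ft²·°F·h/BTU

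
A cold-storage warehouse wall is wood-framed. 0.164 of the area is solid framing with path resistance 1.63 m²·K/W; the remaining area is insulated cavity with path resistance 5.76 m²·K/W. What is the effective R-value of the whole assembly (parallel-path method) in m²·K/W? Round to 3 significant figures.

4.07 m²·K/W

U_eff = 0.836/5.76 + 0.164/1.63 = 0.1451 + 0.1006 = 0.2458
R_eff = 1/U_eff = 4.069 m²·K/W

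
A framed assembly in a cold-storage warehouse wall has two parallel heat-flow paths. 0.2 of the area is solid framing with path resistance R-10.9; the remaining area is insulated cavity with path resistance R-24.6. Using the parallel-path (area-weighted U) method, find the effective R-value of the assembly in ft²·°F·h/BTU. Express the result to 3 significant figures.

U_eff = 0.8/24.6 + 0.2/10.9 = 0.03252 + 0.01835 = 0.05087
R_eff = 1/U_eff = 19.66 ft²·°F·h/BTU

19.7 ft²·°F·h/BTU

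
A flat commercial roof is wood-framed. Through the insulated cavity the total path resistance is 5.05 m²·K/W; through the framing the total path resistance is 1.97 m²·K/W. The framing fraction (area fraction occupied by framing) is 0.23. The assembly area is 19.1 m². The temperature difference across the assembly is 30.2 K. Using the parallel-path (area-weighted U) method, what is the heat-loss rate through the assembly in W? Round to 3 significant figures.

U_eff = 0.77/5.05 + 0.23/1.97 = 0.1525 + 0.1168 = 0.2692
R_eff = 1/U_eff = 3.714 m²·K/W
Q = 19.1 × 30.2 / 3.714 = 155.3 W

155 W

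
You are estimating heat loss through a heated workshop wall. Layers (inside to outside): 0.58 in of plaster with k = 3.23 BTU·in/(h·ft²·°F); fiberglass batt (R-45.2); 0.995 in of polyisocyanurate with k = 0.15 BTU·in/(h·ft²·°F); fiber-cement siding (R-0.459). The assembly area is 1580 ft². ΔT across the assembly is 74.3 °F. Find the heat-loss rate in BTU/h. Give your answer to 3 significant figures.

2240 BTU/h

0.58/3.23 = 0.1796
0.995/0.15 = 6.633
R_total = 0.1796 + 45.2 + 6.633 + 0.459 = 52.47 ft²·°F·h/BTU
Q = A·ΔT/R = 1580 × 74.3 / 52.47 = 2237 BTU/h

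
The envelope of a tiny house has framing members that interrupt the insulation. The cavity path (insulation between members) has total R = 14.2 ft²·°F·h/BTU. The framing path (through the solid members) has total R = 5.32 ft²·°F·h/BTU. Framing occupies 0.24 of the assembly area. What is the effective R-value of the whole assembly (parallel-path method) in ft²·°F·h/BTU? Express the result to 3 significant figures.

U_eff = 0.76/14.2 + 0.24/5.32 = 0.05352 + 0.04511 = 0.09863
R_eff = 1/U_eff = 10.14 ft²·°F·h/BTU

10.1 ft²·°F·h/BTU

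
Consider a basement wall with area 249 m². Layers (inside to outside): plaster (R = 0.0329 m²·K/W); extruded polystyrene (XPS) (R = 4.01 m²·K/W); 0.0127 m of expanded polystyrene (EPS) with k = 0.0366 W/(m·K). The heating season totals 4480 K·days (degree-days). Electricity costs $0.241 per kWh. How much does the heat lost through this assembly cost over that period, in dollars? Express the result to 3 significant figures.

0.0127/0.0366 = 0.347
R_total = 0.0329 + 4.01 + 0.347 = 4.39 m²·K/W
E = A × HDD × 24 / R / 1000 = 249 × 4480 × 24 / 4.39 / 1000 = 6099 kWh
Cost = 6099 × 0.241 = $1470

1470 dollars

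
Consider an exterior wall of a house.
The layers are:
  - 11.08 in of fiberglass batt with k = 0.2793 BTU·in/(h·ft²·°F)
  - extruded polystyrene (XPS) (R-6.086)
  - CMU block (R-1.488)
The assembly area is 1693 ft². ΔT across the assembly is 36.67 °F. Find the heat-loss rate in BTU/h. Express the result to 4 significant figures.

11.08/0.2793 = 39.671
R_total = 39.671 + 6.086 + 1.488 = 47.245 ft²·°F·h/BTU
Q = A·ΔT/R = 1693 × 36.67 / 47.245 = 1314.1 BTU/h

1314 BTU/h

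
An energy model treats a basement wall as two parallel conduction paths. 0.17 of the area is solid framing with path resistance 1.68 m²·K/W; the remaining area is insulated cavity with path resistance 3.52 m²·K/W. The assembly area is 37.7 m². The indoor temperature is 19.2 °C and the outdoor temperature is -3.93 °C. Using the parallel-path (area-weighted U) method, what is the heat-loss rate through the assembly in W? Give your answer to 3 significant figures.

U_eff = 0.83/3.52 + 0.17/1.68 = 0.2358 + 0.1012 = 0.337
R_eff = 1/U_eff = 2.967 m²·K/W
Q = 37.7 × (19.2 − (-3.93)) / 2.967 = 293.9 W

294 W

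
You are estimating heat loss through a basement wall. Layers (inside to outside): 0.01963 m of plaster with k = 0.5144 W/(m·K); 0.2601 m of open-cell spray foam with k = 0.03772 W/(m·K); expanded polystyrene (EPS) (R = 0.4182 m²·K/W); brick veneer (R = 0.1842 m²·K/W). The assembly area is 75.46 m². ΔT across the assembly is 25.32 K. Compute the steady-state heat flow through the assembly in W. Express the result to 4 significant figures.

0.01963/0.5144 = 0.038161
0.2601/0.03772 = 6.8955
R_total = 0.038161 + 6.8955 + 0.4182 + 0.1842 = 7.5361 m²·K/W
Q = A·ΔT/R = 75.46 × 25.32 / 7.5361 = 253.53 W

253.5 W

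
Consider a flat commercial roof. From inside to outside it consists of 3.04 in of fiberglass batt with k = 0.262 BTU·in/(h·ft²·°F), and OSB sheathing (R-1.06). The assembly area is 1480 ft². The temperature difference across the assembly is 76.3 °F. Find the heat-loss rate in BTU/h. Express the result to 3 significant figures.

8920 BTU/h

3.04/0.262 = 11.6
R_total = 11.6 + 1.06 = 12.66 ft²·°F·h/BTU
Q = A·ΔT/R = 1480 × 76.3 / 12.66 = 8918 BTU/h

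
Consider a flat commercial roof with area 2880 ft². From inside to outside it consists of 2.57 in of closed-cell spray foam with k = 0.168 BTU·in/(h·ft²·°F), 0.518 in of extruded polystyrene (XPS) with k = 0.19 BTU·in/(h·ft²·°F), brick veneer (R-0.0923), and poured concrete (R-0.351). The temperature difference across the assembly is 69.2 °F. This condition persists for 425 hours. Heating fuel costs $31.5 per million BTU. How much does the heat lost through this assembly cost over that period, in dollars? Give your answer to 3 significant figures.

144 dollars

2.57/0.168 = 15.3
0.518/0.19 = 2.726
R_total = 15.3 + 2.726 + 0.0923 + 0.351 = 18.47 ft²·°F·h/BTU
Q = 2880 × 69.2 / 18.47 = 10790 BTU/h
E = 10790 × 425 = 4587000 BTU
Cost = 4587000/10⁶ × 31.5 = $144.5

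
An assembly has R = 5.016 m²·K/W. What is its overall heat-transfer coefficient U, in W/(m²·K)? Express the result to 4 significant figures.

0.1994 W/(m²·K)

U = 1/R = 1/5.016 = 0.19936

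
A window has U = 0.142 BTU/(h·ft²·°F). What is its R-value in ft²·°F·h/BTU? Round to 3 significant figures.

R = 1/U = 1/0.142 = 7.042

7.04 ft²·°F·h/BTU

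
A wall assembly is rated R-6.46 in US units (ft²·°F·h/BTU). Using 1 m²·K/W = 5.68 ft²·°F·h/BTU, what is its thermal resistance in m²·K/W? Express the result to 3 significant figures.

R_SI = 6.46/5.68 = 1.137

1.14 m²·K/W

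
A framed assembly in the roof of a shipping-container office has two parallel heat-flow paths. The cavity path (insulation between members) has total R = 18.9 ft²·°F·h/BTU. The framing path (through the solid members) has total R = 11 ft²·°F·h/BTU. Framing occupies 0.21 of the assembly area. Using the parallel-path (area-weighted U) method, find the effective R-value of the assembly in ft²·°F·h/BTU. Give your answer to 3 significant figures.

16.4 ft²·°F·h/BTU

U_eff = 0.79/18.9 + 0.21/11 = 0.0418 + 0.01909 = 0.06089
R_eff = 1/U_eff = 16.42 ft²·°F·h/BTU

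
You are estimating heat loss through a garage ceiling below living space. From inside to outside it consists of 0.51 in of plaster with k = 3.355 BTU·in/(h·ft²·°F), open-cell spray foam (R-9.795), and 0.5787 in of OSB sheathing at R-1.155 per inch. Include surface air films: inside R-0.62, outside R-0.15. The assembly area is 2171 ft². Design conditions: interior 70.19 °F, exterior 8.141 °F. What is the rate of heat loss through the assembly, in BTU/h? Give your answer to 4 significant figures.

0.51/3.355 = 0.15201
0.5787 × 1.155 = 0.6684
R_total = 0.62 + 0.15201 + 9.795 + 0.6684 + 0.15 = 11.385 ft²·°F·h/BTU
Q = A·ΔT/R = 2171 × (70.19 − 8.141) / 11.385 = 11832 BTU/h

11830 BTU/h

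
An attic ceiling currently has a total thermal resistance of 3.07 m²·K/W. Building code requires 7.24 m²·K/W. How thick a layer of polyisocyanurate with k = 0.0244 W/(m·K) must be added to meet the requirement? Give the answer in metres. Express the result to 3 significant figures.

0.102 m

ΔR = 7.24 − 3.07 = 4.17 m²·K/W
L = ΔR × k = 4.17 × 0.0244 = 0.1017 m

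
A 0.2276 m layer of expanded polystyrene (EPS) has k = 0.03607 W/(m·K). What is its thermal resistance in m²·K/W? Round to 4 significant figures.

R = L/k = 0.2276/0.03607 = 6.31 m²·K/W

6.310 m²·K/W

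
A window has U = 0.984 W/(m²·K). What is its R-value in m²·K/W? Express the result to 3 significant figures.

R = 1/U = 1/0.984 = 1.016

1.02 m²·K/W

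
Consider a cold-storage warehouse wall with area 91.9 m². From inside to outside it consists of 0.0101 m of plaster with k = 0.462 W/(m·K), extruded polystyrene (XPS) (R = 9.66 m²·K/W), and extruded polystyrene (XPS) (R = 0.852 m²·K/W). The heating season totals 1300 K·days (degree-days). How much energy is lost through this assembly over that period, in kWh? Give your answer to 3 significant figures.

0.0101/0.462 = 0.02186
R_total = 0.02186 + 9.66 + 0.852 = 10.53 m²·K/W
E = A × HDD × 24 / R / 1000 = 91.9 × 1300 × 24 / 10.53 / 1000 = 272.2 kWh

272 kWh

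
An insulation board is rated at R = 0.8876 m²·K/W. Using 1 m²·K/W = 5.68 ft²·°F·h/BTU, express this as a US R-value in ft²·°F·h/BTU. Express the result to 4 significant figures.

5.042 ft²·°F·h/BTU

R_US = 0.8876 × 5.68 = 5.0416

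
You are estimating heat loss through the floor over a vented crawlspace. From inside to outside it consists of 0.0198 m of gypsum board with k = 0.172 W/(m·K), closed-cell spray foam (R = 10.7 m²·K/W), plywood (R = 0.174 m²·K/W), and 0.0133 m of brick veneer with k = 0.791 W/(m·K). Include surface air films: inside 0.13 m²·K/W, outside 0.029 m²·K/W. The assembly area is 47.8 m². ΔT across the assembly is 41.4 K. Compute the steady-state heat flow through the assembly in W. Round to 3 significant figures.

0.0198/0.172 = 0.1151
0.0133/0.791 = 0.01681
R_total = 0.13 + 0.1151 + 10.7 + 0.174 + 0.01681 + 0.029 = 11.16 m²·K/W
Q = A·ΔT/R = 47.8 × 41.4 / 11.16 = 177.2 W

177 W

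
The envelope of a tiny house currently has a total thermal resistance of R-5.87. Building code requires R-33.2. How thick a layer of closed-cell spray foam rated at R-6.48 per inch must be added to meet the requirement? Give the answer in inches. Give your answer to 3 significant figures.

4.22 in

ΔR = 33.2 − 5.87 = 27.33 ft²·°F·h/BTU
L = ΔR / (R/in) = 27.33/6.48 = 4.218 in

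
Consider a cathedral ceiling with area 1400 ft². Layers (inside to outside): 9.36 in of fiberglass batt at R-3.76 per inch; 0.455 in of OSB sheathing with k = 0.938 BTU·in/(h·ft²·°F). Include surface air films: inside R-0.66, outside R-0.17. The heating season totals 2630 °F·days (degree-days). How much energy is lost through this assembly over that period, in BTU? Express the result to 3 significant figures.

9.36 × 3.76 = 35.19
0.455/0.938 = 0.4851
R_total = 0.66 + 35.19 + 0.4851 + 0.17 = 36.51 ft²·°F·h/BTU
E = A × HDD × 24 / R = 1400 × 2630 × 24 / 36.51 = 2420000 BTU

2420000 BTU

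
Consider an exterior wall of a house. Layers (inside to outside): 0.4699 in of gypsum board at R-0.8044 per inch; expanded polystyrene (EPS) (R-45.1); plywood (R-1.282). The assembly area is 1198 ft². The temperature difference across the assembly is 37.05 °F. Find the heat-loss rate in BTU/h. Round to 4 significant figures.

949.2 BTU/h

0.4699 × 0.8044 = 0.37799
R_total = 0.37799 + 45.1 + 1.282 = 46.76 ft²·°F·h/BTU
Q = A·ΔT/R = 1198 × 37.05 / 46.76 = 949.23 BTU/h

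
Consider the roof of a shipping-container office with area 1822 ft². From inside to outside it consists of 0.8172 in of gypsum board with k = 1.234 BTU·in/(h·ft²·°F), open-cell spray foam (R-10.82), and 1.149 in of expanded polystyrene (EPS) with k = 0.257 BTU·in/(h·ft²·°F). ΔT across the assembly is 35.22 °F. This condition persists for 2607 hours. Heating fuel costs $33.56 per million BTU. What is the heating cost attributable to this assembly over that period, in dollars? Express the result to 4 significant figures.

351.9 dollars

0.8172/1.234 = 0.66224
1.149/0.257 = 4.4708
R_total = 0.66224 + 10.82 + 4.4708 = 15.953 ft²·°F·h/BTU
Q = 1822 × 35.22 / 15.953 = 4022.5 BTU/h
E = 4022.5 × 2607 = 10487000 BTU
Cost = 10487000/10⁶ × 33.56 = $351.93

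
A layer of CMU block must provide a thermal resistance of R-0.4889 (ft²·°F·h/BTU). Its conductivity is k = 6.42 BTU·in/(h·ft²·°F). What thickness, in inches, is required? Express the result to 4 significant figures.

L = R × k = 0.4889 × 6.42 = 3.1387 in

3.139 in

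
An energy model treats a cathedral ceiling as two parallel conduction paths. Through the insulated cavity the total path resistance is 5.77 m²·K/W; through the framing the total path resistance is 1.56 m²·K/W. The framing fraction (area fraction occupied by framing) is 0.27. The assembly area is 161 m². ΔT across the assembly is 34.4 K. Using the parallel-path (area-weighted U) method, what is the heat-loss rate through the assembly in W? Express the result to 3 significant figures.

U_eff = 0.73/5.77 + 0.27/1.56 = 0.1265 + 0.1731 = 0.2996
R_eff = 1/U_eff = 3.338 m²·K/W
Q = 161 × 34.4 / 3.338 = 1659 W

1660 W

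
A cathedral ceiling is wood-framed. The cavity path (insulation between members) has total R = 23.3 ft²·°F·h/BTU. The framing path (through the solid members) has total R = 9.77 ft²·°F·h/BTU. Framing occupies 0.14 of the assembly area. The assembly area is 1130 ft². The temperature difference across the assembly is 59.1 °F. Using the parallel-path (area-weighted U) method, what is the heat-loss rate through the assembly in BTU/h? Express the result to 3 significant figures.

U_eff = 0.86/23.3 + 0.14/9.77 = 0.03691 + 0.01433 = 0.05124
R_eff = 1/U_eff = 19.52 ft²·°F·h/BTU
Q = 1130 × 59.1 / 19.52 = 3422 BTU/h

3420 BTU/h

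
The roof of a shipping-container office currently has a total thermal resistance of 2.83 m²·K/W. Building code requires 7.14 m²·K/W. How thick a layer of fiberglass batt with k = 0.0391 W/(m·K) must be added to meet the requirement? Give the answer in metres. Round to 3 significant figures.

0.169 m

ΔR = 7.14 − 2.83 = 4.31 m²·K/W
L = ΔR × k = 4.31 × 0.0391 = 0.1685 m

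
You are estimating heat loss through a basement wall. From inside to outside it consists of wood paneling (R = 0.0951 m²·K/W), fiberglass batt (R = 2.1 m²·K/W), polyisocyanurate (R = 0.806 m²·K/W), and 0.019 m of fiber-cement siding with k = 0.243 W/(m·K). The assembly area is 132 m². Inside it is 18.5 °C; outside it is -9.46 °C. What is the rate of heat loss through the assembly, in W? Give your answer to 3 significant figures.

0.019/0.243 = 0.07819
R_total = 0.0951 + 2.1 + 0.806 + 0.07819 = 3.079 m²·K/W
Q = A·ΔT/R = 132 × (18.5 − (-9.46)) / 3.079 = 1199 W

1200 W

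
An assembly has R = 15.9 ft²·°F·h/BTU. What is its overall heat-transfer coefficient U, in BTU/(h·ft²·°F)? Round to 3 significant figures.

U = 1/R = 1/15.9 = 0.06289

0.0629 BTU/(h·ft²·°F)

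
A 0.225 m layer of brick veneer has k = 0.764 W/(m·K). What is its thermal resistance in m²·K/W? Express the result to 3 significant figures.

0.295 m²·K/W

R = L/k = 0.225/0.764 = 0.2945 m²·K/W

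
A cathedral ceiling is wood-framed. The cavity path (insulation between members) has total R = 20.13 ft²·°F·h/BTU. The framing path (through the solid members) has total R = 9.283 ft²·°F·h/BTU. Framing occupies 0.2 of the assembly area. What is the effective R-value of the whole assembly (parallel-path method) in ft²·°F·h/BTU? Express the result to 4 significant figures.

16.32 ft²·°F·h/BTU

U_eff = 0.8/20.13 + 0.2/9.283 = 0.039742 + 0.021545 = 0.061286
R_eff = 1/U_eff = 16.317 ft²·°F·h/BTU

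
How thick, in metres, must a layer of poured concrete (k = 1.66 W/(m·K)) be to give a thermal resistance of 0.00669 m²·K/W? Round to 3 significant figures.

0.0111 m

L = R·k = 0.00669 × 1.66 = 0.01111 m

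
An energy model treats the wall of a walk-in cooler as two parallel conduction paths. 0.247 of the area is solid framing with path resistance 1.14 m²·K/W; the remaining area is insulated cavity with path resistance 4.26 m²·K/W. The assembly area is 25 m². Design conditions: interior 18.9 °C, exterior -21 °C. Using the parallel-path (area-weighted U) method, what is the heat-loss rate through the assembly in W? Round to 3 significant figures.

392 W

U_eff = 0.753/4.26 + 0.247/1.14 = 0.1768 + 0.2167 = 0.3934
R_eff = 1/U_eff = 2.542 m²·K/W
Q = 25 × (18.9 − (-21)) / 2.542 = 392.4 W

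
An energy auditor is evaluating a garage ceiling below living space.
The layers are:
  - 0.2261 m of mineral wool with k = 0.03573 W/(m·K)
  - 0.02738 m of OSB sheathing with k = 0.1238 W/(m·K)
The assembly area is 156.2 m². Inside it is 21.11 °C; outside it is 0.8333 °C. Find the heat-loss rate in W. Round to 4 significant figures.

483.6 W

0.2261/0.03573 = 6.328
0.02738/0.1238 = 0.22116
R_total = 6.328 + 0.22116 = 6.5492 m²·K/W
Q = A·ΔT/R = 156.2 × (21.11 − 0.8333) / 6.5492 = 483.61 W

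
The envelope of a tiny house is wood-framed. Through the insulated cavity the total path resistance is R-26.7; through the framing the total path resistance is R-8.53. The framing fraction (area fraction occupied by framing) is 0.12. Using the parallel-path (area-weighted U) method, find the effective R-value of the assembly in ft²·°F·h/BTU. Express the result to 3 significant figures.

21.3 ft²·°F·h/BTU

U_eff = 0.88/26.7 + 0.12/8.53 = 0.03296 + 0.01407 = 0.04703
R_eff = 1/U_eff = 21.26 ft²·°F·h/BTU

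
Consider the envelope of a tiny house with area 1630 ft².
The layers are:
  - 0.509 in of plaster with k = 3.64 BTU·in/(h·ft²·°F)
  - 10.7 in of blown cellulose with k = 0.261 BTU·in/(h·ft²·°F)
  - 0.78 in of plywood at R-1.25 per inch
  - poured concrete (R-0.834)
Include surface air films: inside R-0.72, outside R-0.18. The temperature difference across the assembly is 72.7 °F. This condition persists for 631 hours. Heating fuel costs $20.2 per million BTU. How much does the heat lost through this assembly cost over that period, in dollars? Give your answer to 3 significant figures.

0.509/3.64 = 0.1398
10.7/0.261 = 41
0.78 × 1.25 = 0.975
R_total = 0.72 + 0.1398 + 41 + 0.975 + 0.834 + 0.18 = 43.85 ft²·°F·h/BTU
Q = 1630 × 72.7 / 43.85 = 2703 BTU/h
E = 2703 × 631 = 1705000 BTU
Cost = 1705000/10⁶ × 20.2 = $34.45

34.4 dollars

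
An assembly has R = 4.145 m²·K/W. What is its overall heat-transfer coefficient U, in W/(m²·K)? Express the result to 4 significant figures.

U = 1/R = 1/4.145 = 0.24125

0.2413 W/(m²·K)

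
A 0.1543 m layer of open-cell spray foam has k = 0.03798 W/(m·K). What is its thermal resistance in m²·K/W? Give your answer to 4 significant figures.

R = L/k = 0.1543/0.03798 = 4.0627 m²·K/W

4.063 m²·K/W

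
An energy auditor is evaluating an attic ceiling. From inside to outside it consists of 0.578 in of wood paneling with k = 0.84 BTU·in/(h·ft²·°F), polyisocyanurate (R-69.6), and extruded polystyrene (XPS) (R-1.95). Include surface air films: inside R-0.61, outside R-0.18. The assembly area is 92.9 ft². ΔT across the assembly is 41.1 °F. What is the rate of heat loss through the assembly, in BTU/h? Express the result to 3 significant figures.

52.3 BTU/h

0.578/0.84 = 0.6881
R_total = 0.61 + 0.6881 + 69.6 + 1.95 + 0.18 = 73.03 ft²·°F·h/BTU
Q = A·ΔT/R = 92.9 × 41.1 / 73.03 = 52.28 BTU/h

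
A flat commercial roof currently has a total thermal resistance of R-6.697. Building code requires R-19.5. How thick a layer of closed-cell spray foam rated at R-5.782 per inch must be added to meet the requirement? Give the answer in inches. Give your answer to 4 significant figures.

ΔR = 19.5 − 6.697 = 12.803 ft²·°F·h/BTU
L = ΔR / (R/in) = 12.803/5.782 = 2.2143 in

2.214 in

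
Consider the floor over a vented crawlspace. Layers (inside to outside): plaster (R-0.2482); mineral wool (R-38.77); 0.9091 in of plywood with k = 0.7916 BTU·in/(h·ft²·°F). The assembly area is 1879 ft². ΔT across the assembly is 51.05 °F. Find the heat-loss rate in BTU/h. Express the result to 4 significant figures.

2388 BTU/h

0.9091/0.7916 = 1.1484
R_total = 0.2482 + 38.77 + 1.1484 = 40.167 ft²·°F·h/BTU
Q = A·ΔT/R = 1879 × 51.05 / 40.167 = 2388.1 BTU/h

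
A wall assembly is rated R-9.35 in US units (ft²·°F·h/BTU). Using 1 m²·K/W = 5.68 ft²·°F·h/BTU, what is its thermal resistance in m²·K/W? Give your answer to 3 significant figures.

R_SI = 9.35/5.68 = 1.646

1.65 m²·K/W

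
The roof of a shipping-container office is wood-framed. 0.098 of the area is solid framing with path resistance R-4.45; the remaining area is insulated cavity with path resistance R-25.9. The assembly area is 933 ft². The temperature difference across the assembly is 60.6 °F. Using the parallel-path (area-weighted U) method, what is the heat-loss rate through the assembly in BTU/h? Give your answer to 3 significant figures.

3210 BTU/h

U_eff = 0.902/25.9 + 0.098/4.45 = 0.03483 + 0.02202 = 0.05685
R_eff = 1/U_eff = 17.59 ft²·°F·h/BTU
Q = 933 × 60.6 / 17.59 = 3214 BTU/h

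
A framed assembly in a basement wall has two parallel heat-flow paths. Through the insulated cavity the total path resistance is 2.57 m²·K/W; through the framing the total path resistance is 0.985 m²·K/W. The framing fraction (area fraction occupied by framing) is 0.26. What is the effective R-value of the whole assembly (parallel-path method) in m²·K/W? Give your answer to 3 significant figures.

U_eff = 0.74/2.57 + 0.26/0.985 = 0.2879 + 0.264 = 0.5519
R_eff = 1/U_eff = 1.812 m²·K/W

1.81 m²·K/W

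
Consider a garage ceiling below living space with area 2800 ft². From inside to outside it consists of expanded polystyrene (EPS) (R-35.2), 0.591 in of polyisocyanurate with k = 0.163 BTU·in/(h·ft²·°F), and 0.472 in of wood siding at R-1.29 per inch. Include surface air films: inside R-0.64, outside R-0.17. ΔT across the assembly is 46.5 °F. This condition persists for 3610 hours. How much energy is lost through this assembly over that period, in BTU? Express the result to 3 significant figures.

0.591/0.163 = 3.626
0.472 × 1.29 = 0.6089
R_total = 0.64 + 35.2 + 3.626 + 0.6089 + 0.17 = 40.24 ft²·°F·h/BTU
Q = 2800 × 46.5 / 40.24 = 3235 BTU/h
E = 3235 × 3610 = 11680000 BTU

11700000 BTU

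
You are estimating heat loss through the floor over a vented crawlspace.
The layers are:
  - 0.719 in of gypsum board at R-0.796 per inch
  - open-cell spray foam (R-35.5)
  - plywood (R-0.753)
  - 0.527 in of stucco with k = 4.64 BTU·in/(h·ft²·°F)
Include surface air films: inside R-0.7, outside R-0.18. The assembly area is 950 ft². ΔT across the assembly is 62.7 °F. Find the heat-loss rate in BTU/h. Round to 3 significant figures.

0.719 × 0.796 = 0.5723
0.527/4.64 = 0.1136
R_total = 0.7 + 0.5723 + 35.5 + 0.753 + 0.1136 + 0.18 = 37.82 ft²·°F·h/BTU
Q = A·ΔT/R = 950 × 62.7 / 37.82 = 1575 BTU/h

1580 BTU/h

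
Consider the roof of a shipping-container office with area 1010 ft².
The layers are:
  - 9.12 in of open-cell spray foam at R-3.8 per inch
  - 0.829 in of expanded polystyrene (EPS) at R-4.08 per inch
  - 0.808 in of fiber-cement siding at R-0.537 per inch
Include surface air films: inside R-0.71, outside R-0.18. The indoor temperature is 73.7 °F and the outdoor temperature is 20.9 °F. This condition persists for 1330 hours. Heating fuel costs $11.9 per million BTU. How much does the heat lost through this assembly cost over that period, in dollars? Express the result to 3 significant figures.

9.12 × 3.8 = 34.66
0.829 × 4.08 = 3.382
0.808 × 0.537 = 0.4339
R_total = 0.71 + 34.66 + 3.382 + 0.4339 + 0.18 = 39.36 ft²·°F·h/BTU
Q = 1010 × (73.7 − 20.9) / 39.36 = 1355 BTU/h
E = 1355 × 1330 = 1802000 BTU
Cost = 1802000/10⁶ × 11.9 = $21.44

21.4 dollars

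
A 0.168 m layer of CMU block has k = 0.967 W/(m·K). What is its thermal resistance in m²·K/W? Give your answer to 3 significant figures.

0.174 m²·K/W

R = L/k = 0.168/0.967 = 0.1737 m²·K/W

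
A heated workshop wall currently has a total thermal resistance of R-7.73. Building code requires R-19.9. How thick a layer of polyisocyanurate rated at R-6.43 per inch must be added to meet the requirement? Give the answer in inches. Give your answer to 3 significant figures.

1.89 in

ΔR = 19.9 − 7.73 = 12.17 ft²·°F·h/BTU
L = ΔR / (R/in) = 12.17/6.43 = 1.893 in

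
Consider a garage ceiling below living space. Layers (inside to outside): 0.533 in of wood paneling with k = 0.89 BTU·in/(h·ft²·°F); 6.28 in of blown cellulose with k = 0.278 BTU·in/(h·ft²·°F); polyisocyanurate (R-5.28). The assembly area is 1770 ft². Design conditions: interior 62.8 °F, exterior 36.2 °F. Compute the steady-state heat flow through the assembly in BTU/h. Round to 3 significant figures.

0.533/0.89 = 0.5989
6.28/0.278 = 22.59
R_total = 0.5989 + 22.59 + 5.28 = 28.47 ft²·°F·h/BTU
Q = A·ΔT/R = 1770 × (62.8 − 36.2) / 28.47 = 1654 BTU/h

1650 BTU/h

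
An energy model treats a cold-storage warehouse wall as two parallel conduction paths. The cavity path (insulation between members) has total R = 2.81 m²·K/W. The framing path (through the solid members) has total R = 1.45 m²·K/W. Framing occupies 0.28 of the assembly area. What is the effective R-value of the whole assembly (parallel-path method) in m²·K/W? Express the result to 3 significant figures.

U_eff = 0.72/2.81 + 0.28/1.45 = 0.2562 + 0.1931 = 0.4493
R_eff = 1/U_eff = 2.226 m²·K/W

2.23 m²·K/W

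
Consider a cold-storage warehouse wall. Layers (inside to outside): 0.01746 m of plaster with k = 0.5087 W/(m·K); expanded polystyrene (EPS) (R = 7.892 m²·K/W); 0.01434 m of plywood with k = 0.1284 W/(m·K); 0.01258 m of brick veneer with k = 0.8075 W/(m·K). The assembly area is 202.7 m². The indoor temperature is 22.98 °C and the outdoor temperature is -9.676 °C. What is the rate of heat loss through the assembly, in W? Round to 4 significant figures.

0.01746/0.5087 = 0.034323
0.01434/0.1284 = 0.11168
0.01258/0.8075 = 0.015579
R_total = 0.034323 + 7.892 + 0.11168 + 0.015579 = 8.0536 m²·K/W
Q = A·ΔT/R = 202.7 × (22.98 − (-9.676)) / 8.0536 = 821.92 W

821.9 W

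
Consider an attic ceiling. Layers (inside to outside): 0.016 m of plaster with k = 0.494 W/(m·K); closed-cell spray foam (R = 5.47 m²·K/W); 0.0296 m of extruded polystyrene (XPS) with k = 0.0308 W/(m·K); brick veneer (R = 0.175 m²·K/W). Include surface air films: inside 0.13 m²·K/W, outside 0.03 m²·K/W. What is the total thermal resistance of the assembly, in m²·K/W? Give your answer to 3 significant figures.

6.80 m²·K/W

0.016/0.494 = 0.03239
0.0296/0.0308 = 0.961
R_total = 0.13 + 0.03239 + 5.47 + 0.961 + 0.175 + 0.03 = 6.798 m²·K/W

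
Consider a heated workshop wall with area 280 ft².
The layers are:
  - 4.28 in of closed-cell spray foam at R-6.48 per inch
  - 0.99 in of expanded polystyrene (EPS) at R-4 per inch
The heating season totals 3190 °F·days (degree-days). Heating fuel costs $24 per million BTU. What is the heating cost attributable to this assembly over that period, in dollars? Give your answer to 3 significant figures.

16.2 dollars

4.28 × 6.48 = 27.73
0.99 × 4 = 3.96
R_total = 27.73 + 3.96 = 31.69 ft²·°F·h/BTU
E = A × HDD × 24 / R = 280 × 3190 × 24 / 31.69 = 676400 BTU
Cost = 676400/10⁶ × 24 = $16.23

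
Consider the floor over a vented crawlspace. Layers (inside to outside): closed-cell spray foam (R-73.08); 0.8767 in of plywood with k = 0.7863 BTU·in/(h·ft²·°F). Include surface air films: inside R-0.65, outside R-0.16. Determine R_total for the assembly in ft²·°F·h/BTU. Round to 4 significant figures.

0.8767/0.7863 = 1.115
R_total = 0.65 + 73.08 + 1.115 + 0.16 = 75.005 ft²·°F·h/BTU

75.00 ft²·°F·h/BTU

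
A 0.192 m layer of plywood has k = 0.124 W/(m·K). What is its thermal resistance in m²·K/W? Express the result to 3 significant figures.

R = L/k = 0.192/0.124 = 1.548 m²·K/W

1.55 m²·K/W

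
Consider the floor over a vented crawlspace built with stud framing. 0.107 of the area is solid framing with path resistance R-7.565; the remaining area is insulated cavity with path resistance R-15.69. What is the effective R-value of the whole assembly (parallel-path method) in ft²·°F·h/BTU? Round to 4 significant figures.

U_eff = 0.893/15.69 + 0.107/7.565 = 0.056915 + 0.014144 = 0.071059
R_eff = 1/U_eff = 14.073 ft²·°F·h/BTU

14.07 ft²·°F·h/BTU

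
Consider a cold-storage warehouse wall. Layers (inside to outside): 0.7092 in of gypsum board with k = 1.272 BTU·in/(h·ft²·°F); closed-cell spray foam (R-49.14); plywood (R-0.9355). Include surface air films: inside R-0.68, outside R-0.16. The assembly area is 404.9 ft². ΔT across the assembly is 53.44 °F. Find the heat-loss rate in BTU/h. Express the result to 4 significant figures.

420.4 BTU/h

0.7092/1.272 = 0.55755
R_total = 0.68 + 0.55755 + 49.14 + 0.9355 + 0.16 = 51.473 ft²·°F·h/BTU
Q = A·ΔT/R = 404.9 × 53.44 / 51.473 = 420.37 BTU/h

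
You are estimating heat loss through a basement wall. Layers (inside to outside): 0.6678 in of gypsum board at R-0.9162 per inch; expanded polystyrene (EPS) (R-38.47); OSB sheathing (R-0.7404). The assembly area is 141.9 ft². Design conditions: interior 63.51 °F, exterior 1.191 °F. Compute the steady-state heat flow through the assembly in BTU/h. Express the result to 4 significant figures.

222.1 BTU/h

0.6678 × 0.9162 = 0.61184
R_total = 0.61184 + 38.47 + 0.7404 = 39.822 ft²·°F·h/BTU
Q = A·ΔT/R = 141.9 × (63.51 − 1.191) / 39.822 = 222.06 BTU/h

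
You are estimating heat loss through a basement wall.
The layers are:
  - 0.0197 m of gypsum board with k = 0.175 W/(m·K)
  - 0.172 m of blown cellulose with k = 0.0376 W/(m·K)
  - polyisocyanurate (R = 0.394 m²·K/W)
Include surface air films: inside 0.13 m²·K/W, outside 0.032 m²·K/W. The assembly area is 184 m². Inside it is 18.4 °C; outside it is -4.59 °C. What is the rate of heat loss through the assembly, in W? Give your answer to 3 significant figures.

0.0197/0.175 = 0.1126
0.172/0.0376 = 4.574
R_total = 0.13 + 0.1126 + 4.574 + 0.394 + 0.032 = 5.243 m²·K/W
Q = A·ΔT/R = 184 × (18.4 − (-4.59)) / 5.243 = 806.8 W

807 W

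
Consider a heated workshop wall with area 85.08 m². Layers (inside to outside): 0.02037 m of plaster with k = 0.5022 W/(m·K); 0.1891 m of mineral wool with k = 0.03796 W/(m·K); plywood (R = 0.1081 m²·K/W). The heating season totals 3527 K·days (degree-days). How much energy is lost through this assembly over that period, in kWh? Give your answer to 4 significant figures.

1404 kWh

0.02037/0.5022 = 0.040562
0.1891/0.03796 = 4.9816
R_total = 0.040562 + 4.9816 + 0.1081 = 5.1302 m²·K/W
E = A × HDD × 24 / R / 1000 = 85.08 × 3527 × 24 / 5.1302 / 1000 = 1403.8 kWh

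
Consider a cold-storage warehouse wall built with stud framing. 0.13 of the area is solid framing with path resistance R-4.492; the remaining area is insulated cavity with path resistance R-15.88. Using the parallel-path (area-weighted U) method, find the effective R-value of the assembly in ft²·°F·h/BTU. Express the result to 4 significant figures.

11.94 ft²·°F·h/BTU

U_eff = 0.87/15.88 + 0.13/4.492 = 0.054786 + 0.02894 = 0.083726
R_eff = 1/U_eff = 11.944 ft²·°F·h/BTU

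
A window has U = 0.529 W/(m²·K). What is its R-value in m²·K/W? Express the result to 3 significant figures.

1.89 m²·K/W

R = 1/U = 1/0.529 = 1.89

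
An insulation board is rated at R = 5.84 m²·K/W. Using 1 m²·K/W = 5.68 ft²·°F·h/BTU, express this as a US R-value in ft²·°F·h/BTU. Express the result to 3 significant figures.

R_US = 5.84 × 5.68 = 33.17

33.2 ft²·°F·h/BTU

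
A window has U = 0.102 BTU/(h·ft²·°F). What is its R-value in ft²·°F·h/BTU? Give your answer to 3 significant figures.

9.80 ft²·°F·h/BTU

R = 1/U = 1/0.102 = 9.804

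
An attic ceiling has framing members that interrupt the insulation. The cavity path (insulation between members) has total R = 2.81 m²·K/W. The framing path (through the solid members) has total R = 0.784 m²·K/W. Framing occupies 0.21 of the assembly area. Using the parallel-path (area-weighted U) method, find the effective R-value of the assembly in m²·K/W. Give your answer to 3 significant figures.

U_eff = 0.79/2.81 + 0.21/0.784 = 0.2811 + 0.2679 = 0.549
R_eff = 1/U_eff = 1.822 m²·K/W

1.82 m²·K/W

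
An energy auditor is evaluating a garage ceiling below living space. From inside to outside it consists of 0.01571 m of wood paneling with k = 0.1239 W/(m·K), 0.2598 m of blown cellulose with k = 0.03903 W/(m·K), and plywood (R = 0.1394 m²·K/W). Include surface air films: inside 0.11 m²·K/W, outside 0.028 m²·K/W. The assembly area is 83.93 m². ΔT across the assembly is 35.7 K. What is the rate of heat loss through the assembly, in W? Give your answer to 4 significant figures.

424.4 W

0.01571/0.1239 = 0.1268
0.2598/0.03903 = 6.6564
R_total = 0.11 + 0.1268 + 6.6564 + 0.1394 + 0.028 = 7.0606 m²·K/W
Q = A·ΔT/R = 83.93 × 35.7 / 7.0606 = 424.37 W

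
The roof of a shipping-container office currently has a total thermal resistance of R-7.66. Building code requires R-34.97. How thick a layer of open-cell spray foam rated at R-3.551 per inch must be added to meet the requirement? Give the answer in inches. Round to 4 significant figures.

ΔR = 34.97 − 7.66 = 27.31 ft²·°F·h/BTU
L = ΔR / (R/in) = 27.31/3.551 = 7.6908 in

7.691 in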